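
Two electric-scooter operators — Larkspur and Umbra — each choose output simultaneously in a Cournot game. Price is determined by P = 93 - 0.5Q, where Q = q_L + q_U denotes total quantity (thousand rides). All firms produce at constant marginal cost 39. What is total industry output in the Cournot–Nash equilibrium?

72

Each firm earns π_i = (93 - 0.5Q)q_i - 39q_i.
First-order condition (treating rivals' output as given): 54 - q_i - (1/2)q_j = 0.
With identical firms every q_j equals q_i, so q_j = q_i and 54 = (3/2)q_i, giving q_i = 36.
Total output Q = 36 + 36 = 72.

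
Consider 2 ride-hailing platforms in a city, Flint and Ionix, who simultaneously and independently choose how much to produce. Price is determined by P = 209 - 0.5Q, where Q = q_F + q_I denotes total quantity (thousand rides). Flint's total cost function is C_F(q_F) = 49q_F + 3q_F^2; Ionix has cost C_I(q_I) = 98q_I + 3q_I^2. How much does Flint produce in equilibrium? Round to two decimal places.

Flint's profit: π_F = (209 - 0.5Q)q_F - (49q_F + 3q_F²). Setting ∂π_F/∂q_F = 0: 160 - 7q_F - (1/2)(q_I) = 0.
Ionix's profit: π_I = (209 - 0.5Q)q_I - (98q_I + 3q_I²). Setting ∂π_I/∂q_I = 0: 111 - 7q_I - (1/2)(q_F) = 0.
Rearranging gives the reaction functions q_F = (160 - (1/2)q_I)/7 and q_I = (111 - (1/2)q_F)/7.
Substituting one into the other gives q_F = 21.8359 and q_I = 14.2974.

21.84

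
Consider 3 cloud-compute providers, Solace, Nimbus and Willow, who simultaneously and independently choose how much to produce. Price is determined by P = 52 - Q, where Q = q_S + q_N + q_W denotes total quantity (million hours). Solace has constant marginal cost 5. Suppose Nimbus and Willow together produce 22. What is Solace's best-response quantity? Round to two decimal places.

With rivals' combined output fixed at 22, Solace's profit is π_S = (52 - 22 - q_S)q_S - (5q_S) = (30 - q_S)q_S - (5q_S).
∂π_S/∂q_S = 25 - 2q_S = 0, so q_S = 25/2.

12.50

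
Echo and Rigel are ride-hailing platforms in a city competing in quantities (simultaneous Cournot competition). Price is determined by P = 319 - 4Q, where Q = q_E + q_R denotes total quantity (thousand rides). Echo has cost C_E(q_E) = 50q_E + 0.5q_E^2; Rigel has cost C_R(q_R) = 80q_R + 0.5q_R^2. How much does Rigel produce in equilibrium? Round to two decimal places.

16.54

Echo's profit: π_E = (319 - 4Q)q_E - (50q_E + (1/2)q_E²). Setting ∂π_E/∂q_E = 0: 269 - 9q_E - 4(q_R) = 0.
Rigel's profit: π_R = (319 - 4Q)q_R - (80q_R + (1/2)q_R²). Setting ∂π_R/∂q_R = 0: 239 - 9q_R - 4(q_E) = 0.
So q_E = (269 - 4q_R)/9 and q_R = (239 - 4q_E)/9.
Solving the pair: q_E = 293/13, q_R = 215/13.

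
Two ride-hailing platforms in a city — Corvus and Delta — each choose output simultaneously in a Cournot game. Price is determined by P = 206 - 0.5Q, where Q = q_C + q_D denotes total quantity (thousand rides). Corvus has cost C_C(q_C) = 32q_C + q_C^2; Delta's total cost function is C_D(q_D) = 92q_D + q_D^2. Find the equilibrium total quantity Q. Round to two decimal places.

Corvus's profit: π_C = (206 - 0.5Q)q_C - (32q_C + q_C²). Setting ∂π_C/∂q_C = 0: 174 - 3q_C - (1/2)(q_D) = 0.
Delta's first-order condition: 114 - 3q_D - (1/2)(q_C) = 0.
Rearranging gives the reaction functions q_C = (174 - (1/2)q_D)/3 and q_D = (114 - (1/2)q_C)/3.
Substituting one into the other gives q_C = 372/7 and q_D = 204/7.
Total output Q = 372/7 + 204/7 = 576/7.

82.29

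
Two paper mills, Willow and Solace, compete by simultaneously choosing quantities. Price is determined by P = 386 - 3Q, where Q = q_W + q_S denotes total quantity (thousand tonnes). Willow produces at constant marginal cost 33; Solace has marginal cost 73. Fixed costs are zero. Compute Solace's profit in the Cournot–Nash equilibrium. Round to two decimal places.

2760.33

Willow's profit: π_W = (386 - 3Q)q_W - (33q_W). Setting ∂π_W/∂q_W = 0: 353 - 6q_W - 3(q_S) = 0.
Solace's first-order condition: 313 - 6q_S - 3(q_W) = 0.
Best responses: q_W = (353 - 3q_S)/6, q_S = (313 - 3q_W)/6.
Substituting one into the other gives q_W = 131/3 and q_S = 91/3.
Price P = 386 - 3·74 = 164.
Solace's profit: (164 - 73)·(91/3) = 2760.3333.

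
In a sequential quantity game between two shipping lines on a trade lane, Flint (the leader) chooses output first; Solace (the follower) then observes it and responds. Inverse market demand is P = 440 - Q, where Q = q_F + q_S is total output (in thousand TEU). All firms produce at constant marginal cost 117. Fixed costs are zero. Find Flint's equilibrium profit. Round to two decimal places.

The follower Solace best-responds to any q_F: π_S = (440 - Q)q_S - 117q_S.
∂π_S/∂q_S = 323 - q_F - 2q_S = 0 gives the reaction function q_S = (323 - q_F)/2.
Flint substitutes q_S(q_F) into its own profit: π_F = q_F(440 - q_F - (323 - q_F)/2) - 117q_F = (557/2 - (1/2)q_F)q_F - 117q_F.
Maximising: ∂π_F/∂q_F = 323/2 - q_F = 0, giving q_F = 323/2.
Then q_S = (323 - 323/2)/2 = 323/4.
Price P = 440 - 969/4 = 791/4.
Flint's profit: (791/4 - 117)·(323/2) = 13041.1250.

13041.13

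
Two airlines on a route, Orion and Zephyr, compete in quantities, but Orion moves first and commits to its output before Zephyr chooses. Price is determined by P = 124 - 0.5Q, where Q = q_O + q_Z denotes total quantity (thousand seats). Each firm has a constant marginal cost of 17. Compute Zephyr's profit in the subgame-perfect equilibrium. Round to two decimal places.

Solve by backward induction. Given q_O, the follower Zephyr maximises π_Z = (124 - (1/2)q_O - (1/2)q_Z)q_Z - 17q_Z.
Follower FOC: 107 - (1/2)q_O - q_Z = 0, so q_Z(q_O) = (107 - (1/2)q_O).
The leader anticipates this reaction. Substituting into P = 124 - 0.5Q gives P = 141/2 - (1/4)q_O, so π_O = (141/2 - (1/4)q_O)q_O - 17q_O.
The leader's first-order condition 107/2 - (1/2)q_O = 0 yields q_O = 107.
Then q_Z = (107 - (1/2)·107) = 107/2.
Price P = 124 - (1/2)·(321/2) = 175/4.
Zephyr's profit: (175/4 - 17)·(107/2) = 1431.1250.

1431.13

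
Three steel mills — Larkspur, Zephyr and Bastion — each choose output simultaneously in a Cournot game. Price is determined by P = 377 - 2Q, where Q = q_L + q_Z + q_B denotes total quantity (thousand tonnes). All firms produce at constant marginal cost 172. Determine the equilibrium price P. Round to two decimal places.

223.25

Each firm earns π_i = (377 - 2Q)q_i - 172q_i.
First-order condition (treating rivals' output as given): 205 - 4q_i - 2·Σ_{j≠i} q_j = 0.
With identical firms every q_j equals q_i, so Σ_{j≠i} q_j = 2q_i and 205 = 8q_i, giving q_i = 205/8.
Total output Q = 615/8, so price P = 377 - 2·(615/8) = 893/4.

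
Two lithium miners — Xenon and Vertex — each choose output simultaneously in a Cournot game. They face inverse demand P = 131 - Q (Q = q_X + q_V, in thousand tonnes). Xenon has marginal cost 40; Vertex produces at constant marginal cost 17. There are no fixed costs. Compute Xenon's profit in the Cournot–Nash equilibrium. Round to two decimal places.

513.78

Xenon's profit: π_X = (131 - Q)q_X - (40q_X). Setting ∂π_X/∂q_X = 0: 91 - 2q_X - (q_V) = 0.
Vertex's first-order condition: 114 - 2q_V - (q_X) = 0.
Best responses: q_X = (91 - q_V)/2, q_V = (114 - q_X)/2.
Solving the pair: q_X = 68/3, q_V = 137/3.
Price P = 131 - 205/3 = 188/3.
Xenon's profit: (188/3 - 40)·(68/3) = 513.7778.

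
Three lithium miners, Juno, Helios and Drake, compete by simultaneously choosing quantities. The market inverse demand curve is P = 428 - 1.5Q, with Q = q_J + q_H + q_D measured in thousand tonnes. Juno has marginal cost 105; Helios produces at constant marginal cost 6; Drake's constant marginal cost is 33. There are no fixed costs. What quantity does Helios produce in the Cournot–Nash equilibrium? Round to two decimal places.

Juno's profit: π_J = (428 - 1.5Q)q_J - (105q_J). Setting ∂π_J/∂q_J = 0: 323 - 3q_J - (3/2)(q_H + q_D) = 0.
Helios's first-order condition: 422 - 3q_H - (3/2)(q_J + q_D) = 0.
Drake's profit: π_D = (428 - 1.5Q)q_D - (33q_D). Setting ∂π_D/∂q_D = 0: 395 - 3q_D - (3/2)(q_J + q_H) = 0.
Adding the 3 conditions: 1140 − 3Q − 3Q = 0, i.e. Q = 190.
Back-substituting: q_J = (323 − 285)/(3/2) = 76/3, q_H = (422 − 285)/(3/2) = 274/3, q_D = (395 − 285)/(3/2) = 220/3.

91.33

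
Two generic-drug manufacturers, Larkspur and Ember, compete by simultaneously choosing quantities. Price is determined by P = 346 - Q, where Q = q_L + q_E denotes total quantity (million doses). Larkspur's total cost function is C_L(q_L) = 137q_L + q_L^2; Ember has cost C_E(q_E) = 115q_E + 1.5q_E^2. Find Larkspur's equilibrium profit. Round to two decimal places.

Larkspur's profit: π_L = (346 - Q)q_L - (137q_L + q_L²). Setting ∂π_L/∂q_L = 0: 209 - 4q_L - (q_E) = 0.
Ember's profit: π_E = (346 - Q)q_E - (115q_E + (3/2)q_E²). Setting ∂π_E/∂q_E = 0: 231 - 5q_E - (q_L) = 0.
Best responses: q_L = (209 - q_E)/4, q_E = (231 - q_L)/5.
Substituting one into the other gives q_L = 814/19 and q_E = 715/19.
Price P = 346 - 1529/19 = 265.5263.
Larkspur's profit: 265.5263·(814/19) - 137·(814/19) - (814/19)² = 3670.8920.

3670.89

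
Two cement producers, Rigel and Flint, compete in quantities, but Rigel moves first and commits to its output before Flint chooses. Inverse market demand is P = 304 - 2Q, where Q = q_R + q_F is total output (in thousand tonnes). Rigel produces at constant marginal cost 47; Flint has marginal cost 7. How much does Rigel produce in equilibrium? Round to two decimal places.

54.25

The follower Flint best-responds to any q_R: π_F = (304 - 2Q)q_F - 7q_F.
Follower FOC: 297 - 2q_R - 4q_F = 0, so q_F(q_R) = (297 - 2q_R)/4.
The leader anticipates this reaction. Substituting into P = 304 - 2Q gives P = 311/2 - q_R, so π_R = (311/2 - q_R)q_R - 47q_R.
Maximising: ∂π_R/∂q_R = 217/2 - 2q_R = 0, giving q_R = 217/4.
Then q_F = (297 - 2·(217/4))/4 = 377/8.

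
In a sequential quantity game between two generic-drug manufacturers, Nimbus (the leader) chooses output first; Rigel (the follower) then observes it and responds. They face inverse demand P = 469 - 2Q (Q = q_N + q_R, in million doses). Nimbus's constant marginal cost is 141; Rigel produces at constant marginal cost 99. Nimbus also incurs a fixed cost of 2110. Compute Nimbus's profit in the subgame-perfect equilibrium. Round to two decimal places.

Solve by backward induction. Given q_N, the follower Rigel maximises π_R = (469 - 2q_N - 2q_R)q_R - 99q_R.
Follower FOC: 370 - 2q_N - 4q_R = 0, so q_R(q_N) = (370 - 2q_N)/4.
Nimbus substitutes q_R(q_N) into its own profit: π_N = q_N(469 - 2q_N - (370 - 2q_N)/2) - 141q_N = (284 - q_N)q_N - 141q_N.
Maximising: ∂π_N/∂q_N = 143 - 2q_N = 0, giving q_N = 143/2.
Then q_R = (370 - 2·(143/2))/4 = 227/4.
Price P = 469 - 2·(513/4) = 425/2.
Nimbus's profit: (425/2 - 141)·(143/2) - 2110 = 3002.2500.

3002.25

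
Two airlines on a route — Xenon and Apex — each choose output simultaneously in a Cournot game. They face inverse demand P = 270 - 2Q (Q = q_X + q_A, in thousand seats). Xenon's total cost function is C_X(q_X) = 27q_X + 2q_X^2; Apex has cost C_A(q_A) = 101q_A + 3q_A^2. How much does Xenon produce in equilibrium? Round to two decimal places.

Xenon's profit: π_X = (270 - 2Q)q_X - (27q_X + 2q_X²). Setting ∂π_X/∂q_X = 0: 243 - 8q_X - 2(q_A) = 0.
Apex's profit: π_A = (270 - 2Q)q_A - (101q_A + 3q_A²). Setting ∂π_A/∂q_A = 0: 169 - 10q_A - 2(q_X) = 0.
Rearranging gives the reaction functions q_X = (243 - 2q_A)/8 and q_A = (169 - 2q_X)/10.
Solving the pair: q_X = 523/19, q_A = 433/38.

27.53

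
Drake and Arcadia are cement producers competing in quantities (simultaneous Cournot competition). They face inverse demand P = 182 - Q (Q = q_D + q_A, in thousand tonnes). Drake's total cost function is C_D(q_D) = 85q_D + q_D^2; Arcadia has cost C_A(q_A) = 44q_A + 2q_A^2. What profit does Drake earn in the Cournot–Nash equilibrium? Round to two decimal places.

Drake's profit: π_D = (182 - Q)q_D - (85q_D + q_D²). Setting ∂π_D/∂q_D = 0: 97 - 4q_D - (q_A) = 0.
Arcadia's first-order condition: 138 - 6q_A - (q_D) = 0.
Best responses: q_D = (97 - q_A)/4, q_A = (138 - q_D)/6.
Substituting one into the other gives q_D = 444/23 and q_A = 455/23.
Price P = 182 - 899/23 = 142.9130.
Drake's profit: 142.9130·(444/23) - 85·(444/23) - (444/23)² = 745.3157.

745.32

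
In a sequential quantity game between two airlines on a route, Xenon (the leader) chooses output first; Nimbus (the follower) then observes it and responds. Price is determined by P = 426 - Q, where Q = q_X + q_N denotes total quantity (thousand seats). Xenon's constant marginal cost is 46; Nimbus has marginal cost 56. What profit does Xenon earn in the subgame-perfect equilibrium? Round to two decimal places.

19012.50

The follower Nimbus best-responds to any q_X: π_N = (426 - Q)q_N - 56q_N.
Setting the follower's marginal profit to zero, 370 - q_X - 2q_N = 0, i.e. q_N = (370 - q_X)/2.
Xenon substitutes q_N(q_X) into its own profit: π_X = q_X(426 - q_X - (370 - q_X)/2) - 46q_X = (241 - (1/2)q_X)q_X - 46q_X.
Maximising: ∂π_X/∂q_X = 195 - q_X = 0, giving q_X = 195.
Then q_N = (370 - 195)/2 = 175/2.
Price P = 426 - 565/2 = 287/2.
Xenon's profit: (287/2 - 46)·195 = 19012.5000.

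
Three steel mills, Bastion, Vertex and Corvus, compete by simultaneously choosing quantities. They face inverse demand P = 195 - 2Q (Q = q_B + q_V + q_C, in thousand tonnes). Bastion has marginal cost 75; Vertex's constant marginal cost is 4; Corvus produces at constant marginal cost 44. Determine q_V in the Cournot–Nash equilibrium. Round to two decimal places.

Bastion's profit: π_B = (195 - 2Q)q_B - (75q_B). Setting ∂π_B/∂q_B = 0: 120 - 4q_B - 2(q_V + q_C) = 0.
Vertex's first-order condition: 191 - 4q_V - 2(q_B + q_C) = 0.
Corvus's profit: π_C = (195 - 2Q)q_C - (44q_C). Setting ∂π_C/∂q_C = 0: 151 - 4q_C - 2(q_B + q_V) = 0.
Adding the 3 first-order conditions: 462 − 8Q = 0, so Q = 231/4.
Back-substituting: q_B = (120 − 231/2)/2 = 9/4, q_V = (191 − 231/2)/2 = 151/4, q_C = (151 − 231/2)/2 = 71/4.

37.75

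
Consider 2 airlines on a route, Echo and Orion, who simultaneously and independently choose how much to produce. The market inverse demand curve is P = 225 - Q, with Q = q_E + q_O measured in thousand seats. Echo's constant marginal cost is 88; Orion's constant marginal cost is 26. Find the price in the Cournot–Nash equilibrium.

113

Echo's profit: π_E = (225 - Q)q_E - (88q_E). Setting ∂π_E/∂q_E = 0: 137 - 2q_E - (q_O) = 0.
Orion's first-order condition: 199 - 2q_O - (q_E) = 0.
So q_E = (137 - q_O)/2 and q_O = (199 - q_E)/2.
Substituting one into the other gives q_E = 25 and q_O = 87.
Total output Q = 112, so price P = 225 - 112 = 113.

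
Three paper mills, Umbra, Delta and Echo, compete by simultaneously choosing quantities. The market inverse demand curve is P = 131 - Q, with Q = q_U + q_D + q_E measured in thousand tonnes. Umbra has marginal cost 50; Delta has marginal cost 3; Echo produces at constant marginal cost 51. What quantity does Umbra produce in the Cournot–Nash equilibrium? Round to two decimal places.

Umbra's profit: π_U = (131 - Q)q_U - (50q_U). Setting ∂π_U/∂q_U = 0: 81 - 2q_U - (q_D + q_E) = 0.
Delta's profit: π_D = (131 - Q)q_D - (3q_D). Setting ∂π_D/∂q_D = 0: 128 - 2q_D - (q_U + q_E) = 0.
Echo's profit: π_E = (131 - Q)q_E - (51q_E). Setting ∂π_E/∂q_E = 0: 80 - 2q_E - (q_U + q_D) = 0.
Adding the 3 first-order conditions: 289 − 4Q = 0, so Q = 289/4.
Back-substituting: q_U = (81 − 289/4) = 35/4, q_D = (128 − 289/4) = 223/4, q_E = (80 − 289/4) = 31/4.

8.75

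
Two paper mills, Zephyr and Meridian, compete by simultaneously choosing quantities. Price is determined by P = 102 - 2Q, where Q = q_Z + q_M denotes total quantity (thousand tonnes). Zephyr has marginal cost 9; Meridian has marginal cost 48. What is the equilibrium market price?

53

Zephyr's profit: π_Z = (102 - 2Q)q_Z - (9q_Z). Setting ∂π_Z/∂q_Z = 0: 93 - 4q_Z - 2(q_M) = 0.
Meridian's profit: π_M = (102 - 2Q)q_M - (48q_M). Setting ∂π_M/∂q_M = 0: 54 - 4q_M - 2(q_Z) = 0.
Rearranging gives the reaction functions q_Z = (93 - 2q_M)/4 and q_M = (54 - 2q_Z)/4.
Solving the pair: q_Z = 22, q_M = 5/2.
Total output Q = 49/2, so price P = 102 - 2·(49/2) = 53.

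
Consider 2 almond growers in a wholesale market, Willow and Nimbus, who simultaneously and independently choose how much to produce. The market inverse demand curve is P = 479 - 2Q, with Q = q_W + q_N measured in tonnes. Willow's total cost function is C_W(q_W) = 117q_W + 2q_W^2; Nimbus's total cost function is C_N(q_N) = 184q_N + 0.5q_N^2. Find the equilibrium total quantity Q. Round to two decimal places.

Willow's profit: π_W = (479 - 2Q)q_W - (117q_W + 2q_W²). Setting ∂π_W/∂q_W = 0: 362 - 8q_W - 2(q_N) = 0.
Nimbus's profit: π_N = (479 - 2Q)q_N - (184q_N + (1/2)q_N²). Setting ∂π_N/∂q_N = 0: 295 - 5q_N - 2(q_W) = 0.
Best responses: q_W = (362 - 2q_N)/8, q_N = (295 - 2q_W)/5.
Substituting one into the other gives q_W = 305/9 and q_N = 409/9.
Total output Q = 305/9 + 409/9 = 238/3.

79.33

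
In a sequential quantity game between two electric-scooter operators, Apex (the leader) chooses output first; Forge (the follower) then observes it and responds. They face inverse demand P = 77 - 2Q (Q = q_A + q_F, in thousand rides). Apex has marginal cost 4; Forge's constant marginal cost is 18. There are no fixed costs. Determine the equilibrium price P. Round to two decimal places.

The follower Forge best-responds to any q_A: π_F = (77 - 2Q)q_F - 18q_F.
Setting the follower's marginal profit to zero, 59 - 2q_A - 4q_F = 0, i.e. q_F = (59 - 2q_A)/4.
The leader anticipates this reaction. Substituting into P = 77 - 2Q gives P = 95/2 - q_A, so π_A = (95/2 - q_A)q_A - 4q_A.
Leader FOC: 87/2 - 2q_A = 0, so q_A = 87/4.
Then q_F = (59 - 2·(87/4))/4 = 31/8.
Total output Q = 205/8, so price P = 77 - 2·(205/8) = 103/4.

25.75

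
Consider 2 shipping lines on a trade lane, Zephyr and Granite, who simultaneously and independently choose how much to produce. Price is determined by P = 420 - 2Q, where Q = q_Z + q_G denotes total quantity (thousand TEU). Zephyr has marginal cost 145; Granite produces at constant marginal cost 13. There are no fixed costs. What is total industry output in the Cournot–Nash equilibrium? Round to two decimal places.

113.67

Zephyr's profit: π_Z = (420 - 2Q)q_Z - (145q_Z). Setting ∂π_Z/∂q_Z = 0: 275 - 4q_Z - 2(q_G) = 0.
Granite's profit: π_G = (420 - 2Q)q_G - (13q_G). Setting ∂π_G/∂q_G = 0: 407 - 4q_G - 2(q_Z) = 0.
So q_Z = (275 - 2q_G)/4 and q_G = (407 - 2q_Z)/4.
Substituting one into the other gives q_Z = 143/6 and q_G = 539/6.
Total output Q = 143/6 + 539/6 = 341/3.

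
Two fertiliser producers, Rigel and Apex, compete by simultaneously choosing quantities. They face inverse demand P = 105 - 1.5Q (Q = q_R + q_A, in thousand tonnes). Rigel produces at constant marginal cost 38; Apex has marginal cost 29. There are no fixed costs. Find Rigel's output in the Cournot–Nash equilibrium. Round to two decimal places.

12.89

Rigel's profit: π_R = (105 - 1.5Q)q_R - (38q_R). Setting ∂π_R/∂q_R = 0: 67 - 3q_R - (3/2)(q_A) = 0.
Apex's profit: π_A = (105 - 1.5Q)q_A - (29q_A). Setting ∂π_A/∂q_A = 0: 76 - 3q_A - (3/2)(q_R) = 0.
So q_R = (67 - (3/2)q_A)/3 and q_A = (76 - (3/2)q_R)/3.
Solving the pair: q_R = 116/9, q_A = 170/9.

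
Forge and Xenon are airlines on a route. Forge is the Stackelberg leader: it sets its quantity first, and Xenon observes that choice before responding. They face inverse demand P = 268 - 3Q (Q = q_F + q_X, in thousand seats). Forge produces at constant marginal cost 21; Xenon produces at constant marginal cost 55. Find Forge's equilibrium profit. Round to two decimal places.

3290.04

The follower Xenon best-responds to any q_F: π_X = (268 - 3Q)q_X - 55q_X.
Follower FOC: 213 - 3q_F - 6q_X = 0, so q_X(q_F) = (213 - 3q_F)/6.
Forge substitutes q_X(q_F) into its own profit: π_F = q_F(268 - 3q_F - (213 - 3q_F)/2) - 21q_F = (323/2 - (3/2)q_F)q_F - 21q_F.
Maximising: ∂π_F/∂q_F = 281/2 - 3q_F = 0, giving q_F = 281/6.
Then q_X = (213 - 3·(281/6))/6 = 145/12.
Price P = 268 - 3·(707/12) = 365/4.
Forge's profit: (365/4 - 21)·(281/6) = 3290.0417.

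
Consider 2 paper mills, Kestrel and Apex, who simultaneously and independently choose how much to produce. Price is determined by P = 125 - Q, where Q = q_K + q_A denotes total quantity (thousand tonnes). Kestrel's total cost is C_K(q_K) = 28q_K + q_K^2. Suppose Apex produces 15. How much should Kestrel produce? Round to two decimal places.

With the rival's output fixed at 15, Kestrel's profit is π_K = (125 - 15 - q_K)q_K - (28q_K + q_K²) = (110 - q_K)q_K - (28q_K + q_K²).
∂π_K/∂q_K = 82 - 4q_K = 0, so q_K = 41/2.

20.50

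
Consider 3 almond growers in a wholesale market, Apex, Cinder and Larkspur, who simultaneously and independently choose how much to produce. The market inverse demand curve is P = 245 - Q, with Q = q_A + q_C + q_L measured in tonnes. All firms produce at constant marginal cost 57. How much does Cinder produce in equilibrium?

47

A representative firm's profit is π_i = q_i(245 - Q) - 57q_i.
Setting ∂π_i/∂q_i = 0 with rivals' quantities fixed: 188 - 2q_i - Σ_{j≠i} q_j = 0.
By symmetry each firm produces the same amount; substituting Σ_{j≠i} q_j = 2q_i yields q_i = 188/4 = 47.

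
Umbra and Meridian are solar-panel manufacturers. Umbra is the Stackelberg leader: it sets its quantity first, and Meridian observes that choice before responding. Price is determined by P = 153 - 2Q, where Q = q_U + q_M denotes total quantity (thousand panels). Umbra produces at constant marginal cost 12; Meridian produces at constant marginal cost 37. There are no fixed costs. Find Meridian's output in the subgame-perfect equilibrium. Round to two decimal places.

8.25

Solve by backward induction. Given q_U, the follower Meridian maximises π_M = (153 - 2q_U - 2q_M)q_M - 37q_M.
Setting the follower's marginal profit to zero, 116 - 2q_U - 4q_M = 0, i.e. q_M = (116 - 2q_U)/4.
Umbra substitutes q_M(q_U) into its own profit: π_U = q_U(153 - 2q_U - (116 - 2q_U)/2) - 12q_U = (95 - q_U)q_U - 12q_U.
Maximising: ∂π_U/∂q_U = 83 - 2q_U = 0, giving q_U = 83/2.
Then q_M = (116 - 2·(83/2))/4 = 33/4.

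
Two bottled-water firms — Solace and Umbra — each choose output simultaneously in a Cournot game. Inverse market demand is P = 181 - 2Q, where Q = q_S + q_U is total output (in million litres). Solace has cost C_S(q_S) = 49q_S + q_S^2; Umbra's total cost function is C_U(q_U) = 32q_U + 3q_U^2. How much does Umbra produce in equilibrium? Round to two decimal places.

Solace's profit: π_S = (181 - 2Q)q_S - (49q_S + q_S²). Setting ∂π_S/∂q_S = 0: 132 - 6q_S - 2(q_U) = 0.
Umbra's first-order condition: 149 - 10q_U - 2(q_S) = 0.
Best responses: q_S = (132 - 2q_U)/6, q_U = (149 - 2q_S)/10.
Solving the pair: q_S = 73/4, q_U = 45/4.

11.25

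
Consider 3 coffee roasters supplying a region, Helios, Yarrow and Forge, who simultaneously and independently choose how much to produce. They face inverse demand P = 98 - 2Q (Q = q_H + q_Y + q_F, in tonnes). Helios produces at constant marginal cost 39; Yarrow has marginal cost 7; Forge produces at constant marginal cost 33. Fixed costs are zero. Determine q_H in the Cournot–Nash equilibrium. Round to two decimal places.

Helios's profit: π_H = (98 - 2Q)q_H - (39q_H). Setting ∂π_H/∂q_H = 0: 59 - 4q_H - 2(q_Y + q_F) = 0.
Yarrow's profit: π_Y = (98 - 2Q)q_Y - (7q_Y). Setting ∂π_Y/∂q_Y = 0: 91 - 4q_Y - 2(q_H + q_F) = 0.
Forge's profit: π_F = (98 - 2Q)q_F - (33q_F). Setting ∂π_F/∂q_F = 0: 65 - 4q_F - 2(q_H + q_Y) = 0.
Adding the 3 first-order conditions: 215 − 8Q = 0, so Q = 215/8.
Back-substituting: q_H = (59 − 215/4)/2 = 21/8, q_Y = (91 − 215/4)/2 = 149/8, q_F = (65 − 215/4)/2 = 45/8.

2.63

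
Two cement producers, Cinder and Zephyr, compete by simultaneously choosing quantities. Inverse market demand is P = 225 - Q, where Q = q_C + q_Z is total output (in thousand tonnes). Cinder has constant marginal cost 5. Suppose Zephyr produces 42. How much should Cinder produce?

With the rival's output fixed at 42, Cinder's profit is π_C = (225 - 42 - q_C)q_C - (5q_C) = (183 - q_C)q_C - (5q_C).
∂π_C/∂q_C = 178 - 2q_C = 0, so q_C = 89.

89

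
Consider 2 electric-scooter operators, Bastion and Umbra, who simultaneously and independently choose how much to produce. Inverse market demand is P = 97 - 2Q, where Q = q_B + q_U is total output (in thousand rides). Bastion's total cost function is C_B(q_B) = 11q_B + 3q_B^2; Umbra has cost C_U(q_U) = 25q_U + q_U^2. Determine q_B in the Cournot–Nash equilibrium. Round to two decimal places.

6.64

Bastion's profit: π_B = (97 - 2Q)q_B - (11q_B + 3q_B²). Setting ∂π_B/∂q_B = 0: 86 - 10q_B - 2(q_U) = 0.
Umbra's first-order condition: 72 - 6q_U - 2(q_B) = 0.
Best responses: q_B = (86 - 2q_U)/10, q_U = (72 - 2q_B)/6.
Solving the pair: q_B = 93/14, q_U = 137/14.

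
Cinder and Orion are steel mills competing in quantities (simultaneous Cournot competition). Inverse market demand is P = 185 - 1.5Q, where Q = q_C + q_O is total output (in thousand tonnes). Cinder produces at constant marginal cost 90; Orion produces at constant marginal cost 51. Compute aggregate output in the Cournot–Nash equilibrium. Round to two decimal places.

50.89

Cinder's profit: π_C = (185 - 1.5Q)q_C - (90q_C). Setting ∂π_C/∂q_C = 0: 95 - 3q_C - (3/2)(q_O) = 0.
Orion's profit: π_O = (185 - 1.5Q)q_O - (51q_O). Setting ∂π_O/∂q_O = 0: 134 - 3q_O - (3/2)(q_C) = 0.
Best responses: q_C = (95 - (3/2)q_O)/3, q_O = (134 - (3/2)q_C)/3.
Solving the pair: q_C = 112/9, q_O = 346/9.
Total output Q = 112/9 + 346/9 = 458/9.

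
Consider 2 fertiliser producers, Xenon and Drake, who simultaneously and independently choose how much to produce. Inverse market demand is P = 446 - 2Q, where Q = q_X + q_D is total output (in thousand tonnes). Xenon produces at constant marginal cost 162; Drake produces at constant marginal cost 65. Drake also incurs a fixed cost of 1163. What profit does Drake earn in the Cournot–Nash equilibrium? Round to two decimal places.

11530.56

Xenon's profit: π_X = (446 - 2Q)q_X - (162q_X). Setting ∂π_X/∂q_X = 0: 284 - 4q_X - 2(q_D) = 0.
Drake's first-order condition: 381 - 4q_D - 2(q_X) = 0.
Best responses: q_X = (284 - 2q_D)/4, q_D = (381 - 2q_X)/4.
Substituting one into the other gives q_X = 187/6 and q_D = 239/3.
Price P = 446 - 2·(665/6) = 673/3.
Drake's profit: (673/3 - 65)·(239/3) - 1163 = 11530.5556.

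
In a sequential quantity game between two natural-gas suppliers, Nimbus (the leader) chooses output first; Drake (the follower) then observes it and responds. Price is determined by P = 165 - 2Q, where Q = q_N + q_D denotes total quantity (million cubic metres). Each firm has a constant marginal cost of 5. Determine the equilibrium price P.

45

The follower Drake best-responds to any q_N: π_D = (165 - 2Q)q_D - 5q_D.
Follower FOC: 160 - 2q_N - 4q_D = 0, so q_D(q_N) = (160 - 2q_N)/4.
Nimbus substitutes q_D(q_N) into its own profit: π_N = q_N(165 - 2q_N - (160 - 2q_N)/2) - 5q_N = (85 - q_N)q_N - 5q_N.
The leader's first-order condition 80 - 2q_N = 0 yields q_N = 40.
Then q_D = (160 - 2·40)/4 = 20.
Total output Q = 60, so price P = 165 - 2·60 = 45.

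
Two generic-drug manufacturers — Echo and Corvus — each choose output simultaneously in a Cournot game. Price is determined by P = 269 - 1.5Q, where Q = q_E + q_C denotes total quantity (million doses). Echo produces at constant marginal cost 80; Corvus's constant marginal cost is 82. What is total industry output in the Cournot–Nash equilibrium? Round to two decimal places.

Echo's profit: π_E = (269 - 1.5Q)q_E - (80q_E). Setting ∂π_E/∂q_E = 0: 189 - 3q_E - (3/2)(q_C) = 0.
Corvus's first-order condition: 187 - 3q_C - (3/2)(q_E) = 0.
So q_E = (189 - (3/2)q_C)/3 and q_C = (187 - (3/2)q_E)/3.
Substituting one into the other gives q_E = 382/9 and q_C = 370/9.
Total output Q = 382/9 + 370/9 = 752/9.

83.56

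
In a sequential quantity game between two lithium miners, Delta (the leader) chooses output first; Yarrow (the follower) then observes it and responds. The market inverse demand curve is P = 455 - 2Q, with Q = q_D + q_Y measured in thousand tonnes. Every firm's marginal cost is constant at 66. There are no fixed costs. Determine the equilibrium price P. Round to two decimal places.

The follower Yarrow best-responds to any q_D: π_Y = (455 - 2Q)q_Y - 66q_Y.
∂π_Y/∂q_Y = 389 - 2q_D - 4q_Y = 0 gives the reaction function q_Y = (389 - 2q_D)/4.
The leader anticipates this reaction. Substituting into P = 455 - 2Q gives P = 521/2 - q_D, so π_D = (521/2 - q_D)q_D - 66q_D.
Maximising: ∂π_D/∂q_D = 389/2 - 2q_D = 0, giving q_D = 389/4.
Then q_Y = (389 - 2·(389/4))/4 = 389/8.
Total output Q = 1167/8, so price P = 455 - 2·(1167/8) = 653/4.

163.25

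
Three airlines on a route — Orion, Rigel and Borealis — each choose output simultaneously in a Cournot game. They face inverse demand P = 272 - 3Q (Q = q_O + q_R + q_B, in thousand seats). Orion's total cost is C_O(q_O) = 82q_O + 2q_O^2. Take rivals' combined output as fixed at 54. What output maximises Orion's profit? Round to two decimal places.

2.80

With rivals' combined output fixed at 54, Orion's profit is π_O = (272 - 3·54 - 3q_O)q_O - (82q_O + 2q_O²) = (110 - 3q_O)q_O - (82q_O + 2q_O²).
∂π_O/∂q_O = 28 - 10q_O = 0, so q_O = 14/5.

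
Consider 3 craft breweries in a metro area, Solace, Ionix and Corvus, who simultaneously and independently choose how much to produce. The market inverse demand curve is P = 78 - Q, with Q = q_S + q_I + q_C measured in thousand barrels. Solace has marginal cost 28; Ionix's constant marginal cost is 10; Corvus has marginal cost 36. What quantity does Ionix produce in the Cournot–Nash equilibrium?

28

Solace's profit: π_S = (78 - Q)q_S - (28q_S). Setting ∂π_S/∂q_S = 0: 50 - 2q_S - (q_I + q_C) = 0.
Ionix's profit: π_I = (78 - Q)q_I - (10q_I). Setting ∂π_I/∂q_I = 0: 68 - 2q_I - (q_S + q_C) = 0.
Corvus's first-order condition: 42 - 2q_C - (q_S + q_I) = 0.
Summing all 3 equations gives 160 − 4Q = 0, hence Q = 40.
Back-substituting: q_S = (50 − 40) = 10, q_I = (68 − 40) = 28, q_C = (42 − 40) = 2.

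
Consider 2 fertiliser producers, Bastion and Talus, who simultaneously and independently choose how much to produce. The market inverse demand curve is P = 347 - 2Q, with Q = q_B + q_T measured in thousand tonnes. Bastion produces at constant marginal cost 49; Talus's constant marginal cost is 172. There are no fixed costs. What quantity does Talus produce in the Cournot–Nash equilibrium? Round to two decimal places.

8.67

Bastion's profit: π_B = (347 - 2Q)q_B - (49q_B). Setting ∂π_B/∂q_B = 0: 298 - 4q_B - 2(q_T) = 0.
Talus's profit: π_T = (347 - 2Q)q_T - (172q_T). Setting ∂π_T/∂q_T = 0: 175 - 4q_T - 2(q_B) = 0.
So q_B = (298 - 2q_T)/4 and q_T = (175 - 2q_B)/4.
Substituting one into the other gives q_B = 421/6 and q_T = 26/3.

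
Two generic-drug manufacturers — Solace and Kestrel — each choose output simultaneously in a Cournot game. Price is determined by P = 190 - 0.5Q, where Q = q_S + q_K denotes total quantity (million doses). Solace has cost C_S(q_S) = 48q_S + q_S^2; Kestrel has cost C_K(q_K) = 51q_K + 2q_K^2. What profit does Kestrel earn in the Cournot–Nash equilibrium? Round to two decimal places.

Solace's profit: π_S = (190 - 0.5Q)q_S - (48q_S + q_S²). Setting ∂π_S/∂q_S = 0: 142 - 3q_S - (1/2)(q_K) = 0.
Kestrel's profit: π_K = (190 - 0.5Q)q_K - (51q_K + 2q_K²). Setting ∂π_K/∂q_K = 0: 139 - 5q_K - (1/2)(q_S) = 0.
Best responses: q_S = (142 - (1/2)q_K)/3, q_K = (139 - (1/2)q_S)/5.
Substituting one into the other gives q_S = 43.4237 and q_K = 1384/59.
Price P = 190 - (1/2)·66.8814 = 156.5593.
Kestrel's profit: 156.5593·(1384/59) - 51·(1384/59) - 2(1384/59)² = 1375.6507.

1375.65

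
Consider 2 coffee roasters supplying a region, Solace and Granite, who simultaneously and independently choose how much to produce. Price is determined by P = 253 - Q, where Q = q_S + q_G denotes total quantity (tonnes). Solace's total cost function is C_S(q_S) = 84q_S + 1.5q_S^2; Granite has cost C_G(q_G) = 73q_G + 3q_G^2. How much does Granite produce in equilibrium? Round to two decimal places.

18.74

Solace's profit: π_S = (253 - Q)q_S - (84q_S + (3/2)q_S²). Setting ∂π_S/∂q_S = 0: 169 - 5q_S - (q_G) = 0.
Granite's profit: π_G = (253 - Q)q_G - (73q_G + 3q_G²). Setting ∂π_G/∂q_G = 0: 180 - 8q_G - (q_S) = 0.
Rearranging gives the reaction functions q_S = (169 - q_G)/5 and q_G = (180 - q_S)/8.
Substituting one into the other gives q_S = 1172/39 and q_G = 731/39.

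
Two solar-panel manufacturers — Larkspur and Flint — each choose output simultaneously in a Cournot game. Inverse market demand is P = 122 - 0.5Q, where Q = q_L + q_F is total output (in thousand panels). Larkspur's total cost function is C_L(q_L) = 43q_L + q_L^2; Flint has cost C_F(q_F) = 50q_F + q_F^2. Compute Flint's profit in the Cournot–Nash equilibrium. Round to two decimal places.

Larkspur's profit: π_L = (122 - 0.5Q)q_L - (43q_L + q_L²). Setting ∂π_L/∂q_L = 0: 79 - 3q_L - (1/2)(q_F) = 0.
Flint's first-order condition: 72 - 3q_F - (1/2)(q_L) = 0.
Rearranging gives the reaction functions q_L = (79 - (1/2)q_F)/3 and q_F = (72 - (1/2)q_L)/3.
Solving the pair: q_L = 804/35, q_F = 706/35.
Price P = 122 - (1/2)·(302/7) = 703/7.
Flint's profit: (703/7)·(706/35) - 50·(706/35) - (706/35)² = 610.3298.

610.33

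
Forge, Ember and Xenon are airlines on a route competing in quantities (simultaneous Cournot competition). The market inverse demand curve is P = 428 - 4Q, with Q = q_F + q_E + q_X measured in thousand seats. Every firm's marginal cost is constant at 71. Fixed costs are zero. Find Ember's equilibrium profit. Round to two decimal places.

A representative firm's profit is π_i = q_i(428 - 4Q) - 71q_i.
Setting ∂π_i/∂q_i = 0 with rivals' quantities fixed: 357 - 8q_i - 4·Σ_{j≠i} q_j = 0.
By symmetry each firm produces the same amount; substituting Σ_{j≠i} q_j = 2q_i yields q_i = 357/16.
Price P = 428 - 4·(1071/16) = 641/4.
Ember's profit: (641/4 - 71)·(357/16) = 1991.3906.

1991.39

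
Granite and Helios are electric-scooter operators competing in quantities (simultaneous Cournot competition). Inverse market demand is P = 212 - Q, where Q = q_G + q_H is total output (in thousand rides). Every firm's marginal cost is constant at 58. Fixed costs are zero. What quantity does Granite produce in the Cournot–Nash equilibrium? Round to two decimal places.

A representative firm's profit is π_i = q_i(212 - Q) - 58q_i.
First-order condition (treating rivals' output as given): 154 - 2q_i - q_j = 0.
With identical firms every q_j equals q_i, so q_j = q_i and 154 = 3q_i, giving q_i = 154/3.

51.33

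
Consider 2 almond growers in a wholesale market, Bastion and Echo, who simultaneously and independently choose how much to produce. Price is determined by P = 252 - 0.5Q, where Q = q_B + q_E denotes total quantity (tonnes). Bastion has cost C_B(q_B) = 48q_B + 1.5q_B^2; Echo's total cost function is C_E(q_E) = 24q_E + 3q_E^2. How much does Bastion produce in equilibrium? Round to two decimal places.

47.35

Bastion's profit: π_B = (252 - 0.5Q)q_B - (48q_B + (3/2)q_B²). Setting ∂π_B/∂q_B = 0: 204 - 4q_B - (1/2)(q_E) = 0.
Echo's profit: π_E = (252 - 0.5Q)q_E - (24q_E + 3q_E²). Setting ∂π_E/∂q_E = 0: 228 - 7q_E - (1/2)(q_B) = 0.
Best responses: q_B = (204 - (1/2)q_E)/4, q_E = (228 - (1/2)q_B)/7.
Solving the pair: q_B = 1752/37, q_E = 1080/37.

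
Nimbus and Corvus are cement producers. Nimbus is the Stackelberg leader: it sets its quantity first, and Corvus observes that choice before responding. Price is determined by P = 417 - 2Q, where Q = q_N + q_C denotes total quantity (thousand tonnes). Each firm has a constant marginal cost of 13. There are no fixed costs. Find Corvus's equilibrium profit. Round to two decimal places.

The follower Corvus best-responds to any q_N: π_C = (417 - 2Q)q_C - 13q_C.
Setting the follower's marginal profit to zero, 404 - 2q_N - 4q_C = 0, i.e. q_C = (404 - 2q_N)/4.
The leader anticipates this reaction. Substituting into P = 417 - 2Q gives P = 215 - q_N, so π_N = (215 - q_N)q_N - 13q_N.
Leader FOC: 202 - 2q_N = 0, so q_N = 101.
Then q_C = (404 - 2·101)/4 = 101/2.
Price P = 417 - 2·(303/2) = 114.
Corvus's profit: (114 - 13)·(101/2) = 5100.5000.

5100.50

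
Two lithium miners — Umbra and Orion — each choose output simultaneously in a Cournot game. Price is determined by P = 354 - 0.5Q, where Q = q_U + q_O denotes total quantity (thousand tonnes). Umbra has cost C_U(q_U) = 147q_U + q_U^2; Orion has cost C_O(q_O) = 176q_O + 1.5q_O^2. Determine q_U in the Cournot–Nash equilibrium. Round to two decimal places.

62.89

Umbra's profit: π_U = (354 - 0.5Q)q_U - (147q_U + q_U²). Setting ∂π_U/∂q_U = 0: 207 - 3q_U - (1/2)(q_O) = 0.
Orion's profit: π_O = (354 - 0.5Q)q_O - (176q_O + (3/2)q_O²). Setting ∂π_O/∂q_O = 0: 178 - 4q_O - (1/2)(q_U) = 0.
So q_U = (207 - (1/2)q_O)/3 and q_O = (178 - (1/2)q_U)/4.
Solving the pair: q_U = 62.8936, q_O = 1722/47.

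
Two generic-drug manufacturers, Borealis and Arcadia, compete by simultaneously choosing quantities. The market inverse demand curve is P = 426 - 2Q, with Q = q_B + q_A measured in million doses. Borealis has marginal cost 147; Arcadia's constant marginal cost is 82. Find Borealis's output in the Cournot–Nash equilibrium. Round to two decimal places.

Borealis's profit: π_B = (426 - 2Q)q_B - (147q_B). Setting ∂π_B/∂q_B = 0: 279 - 4q_B - 2(q_A) = 0.
Arcadia's profit: π_A = (426 - 2Q)q_A - (82q_A). Setting ∂π_A/∂q_A = 0: 344 - 4q_A - 2(q_B) = 0.
Best responses: q_B = (279 - 2q_A)/4, q_A = (344 - 2q_B)/4.
Substituting one into the other gives q_B = 107/3 and q_A = 409/6.

35.67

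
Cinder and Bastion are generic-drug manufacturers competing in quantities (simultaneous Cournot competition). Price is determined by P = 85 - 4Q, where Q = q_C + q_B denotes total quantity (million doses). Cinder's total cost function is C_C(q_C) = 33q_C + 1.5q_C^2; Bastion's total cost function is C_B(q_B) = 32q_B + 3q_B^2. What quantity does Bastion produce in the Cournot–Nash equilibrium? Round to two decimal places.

2.72

Cinder's profit: π_C = (85 - 4Q)q_C - (33q_C + (3/2)q_C²). Setting ∂π_C/∂q_C = 0: 52 - 11q_C - 4(q_B) = 0.
Bastion's first-order condition: 53 - 14q_B - 4(q_C) = 0.
So q_C = (52 - 4q_B)/11 and q_B = (53 - 4q_C)/14.
Solving the pair: q_C = 86/23, q_B = 125/46.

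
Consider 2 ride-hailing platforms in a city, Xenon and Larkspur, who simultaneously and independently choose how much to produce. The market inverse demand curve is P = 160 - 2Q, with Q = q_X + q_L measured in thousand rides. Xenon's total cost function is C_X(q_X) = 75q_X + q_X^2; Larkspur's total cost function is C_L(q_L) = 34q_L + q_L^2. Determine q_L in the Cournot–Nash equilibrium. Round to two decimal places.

Xenon's profit: π_X = (160 - 2Q)q_X - (75q_X + q_X²). Setting ∂π_X/∂q_X = 0: 85 - 6q_X - 2(q_L) = 0.
Larkspur's profit: π_L = (160 - 2Q)q_L - (34q_L + q_L²). Setting ∂π_L/∂q_L = 0: 126 - 6q_L - 2(q_X) = 0.
Best responses: q_X = (85 - 2q_L)/6, q_L = (126 - 2q_X)/6.
Solving the pair: q_X = 129/16, q_L = 293/16.

18.31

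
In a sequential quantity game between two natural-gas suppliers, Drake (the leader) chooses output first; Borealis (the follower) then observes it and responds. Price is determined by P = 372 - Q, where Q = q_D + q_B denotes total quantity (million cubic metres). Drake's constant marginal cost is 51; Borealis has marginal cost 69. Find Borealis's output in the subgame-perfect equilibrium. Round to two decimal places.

The follower Borealis best-responds to any q_D: π_B = (372 - Q)q_B - 69q_B.
Setting the follower's marginal profit to zero, 303 - q_D - 2q_B = 0, i.e. q_B = (303 - q_D)/2.
Drake substitutes q_B(q_D) into its own profit: π_D = q_D(372 - q_D - (303 - q_D)/2) - 51q_D = (441/2 - (1/2)q_D)q_D - 51q_D.
Maximising: ∂π_D/∂q_D = 339/2 - q_D = 0, giving q_D = 339/2.
Then q_B = (303 - 339/2)/2 = 267/4.

66.75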